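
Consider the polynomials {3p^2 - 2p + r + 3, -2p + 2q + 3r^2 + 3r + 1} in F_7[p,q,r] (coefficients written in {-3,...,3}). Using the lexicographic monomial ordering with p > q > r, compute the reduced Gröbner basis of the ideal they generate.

G = {p - q + 2r^2 + 2r + 3, q^2 + 3qr^2 + 3qr - 2q - 3r^4 + r^3 + r^2 + 2r - 2}

The reduced Gröbner basis is the canonical form of the ideal for this ordering.

f_1 = 3p^2 - 2p + r + 3, LT = p^2.
f_2 = -2p + 2q + 3r^2 + 3r + 1, LT = p.

S(f_1,f_2): lcm = p^2. S = pq - 2pr^2 - 2pr + p - 2r + 1.
  reduce S modulo (f_1, f_2):
  remainder q^2 + 3qr^2 + 3qr - 2q - 3r^4 + r^3 + r^2 + 2r - 2 ≠ 0; add g_3 = q^2 + 3qr^2 + 3qr - 2q - 3r^4 + r^3 + r^2 + 2r - 2 to the basis.

The other S-polynomials (S(f_1,g_3), S(f_2,g_3)) all reduce to 0 modulo the current basis, so we have a Gröbner basis.
Inter-reduce: drop elements whose leading term is divisible by another's, tail-reduce, and make monic.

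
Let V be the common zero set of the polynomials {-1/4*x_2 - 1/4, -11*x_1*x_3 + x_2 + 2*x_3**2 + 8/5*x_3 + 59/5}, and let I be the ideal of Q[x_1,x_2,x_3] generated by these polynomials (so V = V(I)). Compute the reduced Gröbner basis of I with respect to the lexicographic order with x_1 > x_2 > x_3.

G = {x_1*x_3 - 2/11*x_3**2 - 8/55*x_3 - 54/55, x_2 + 1}

The reduced Gröbner basis is the canonical form of the ideal for this ordering.

f_1 = -1/4*x_2 - 1/4, LT = x_2.
f_2 = -11*x_1*x_3 + x_2 + 2*x_3**2 + 8/5*x_3 + 59/5, LT = x_1*x_3.

S(f_1,f_2): leading monomials are coprime, so the S-polynomial reduces to 0 (Buchberger's first criterion).
Every S-polynomial of the final basis reduces to 0, so we have a Gröbner basis.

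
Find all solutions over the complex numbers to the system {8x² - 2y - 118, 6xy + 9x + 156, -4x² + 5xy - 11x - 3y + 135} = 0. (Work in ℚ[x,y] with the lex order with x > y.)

Compute a lex Gröbner basis by Buchberger's algorithm.
f_1 = 8x² - 2y - 118, LT = x².
f_2 = 6xy + 9x + 156, LT = xy.
f_3 = -4x² + 5xy - 11x - 3y + 135, LT = x².

S(f_1,f_2): lcm = x²y. S = -3/2x² - 26x - ¼y² - 59/4y.
  reduce S modulo (f_1, f_2, f_3):
  remainder -26x - ¼y² - 121/8y - 177/8 ≠ 0; add h_4 = -26x - ¼y² - 121/8y - 177/8 to the basis.

S(f_1,f_3): lcm = x². S = 5/4xy - 11/4x - y + 19.
  reduce S modulo (f_1, f_2, f_3, h_4):
  remainder 37/832y² + 2813/1664y - 15915/1664 ≠ 0; add h_5 = 37/832y² + 2813/1664y - 15915/1664 to the basis.

S(f_2,f_3): lcm = x²y. S = 3/2x² + 5/4xy² - 11/4xy + 26x - ¾y² + 135/4y.
  reduce S modulo (f_1, f_2, f_3, h_4, h_5):
  remainder 1703/74y - 8515/74 ≠ 0; add h_6 = 1703/74y - 8515/74 to the basis.

The other S-polynomials (S(f_1,h_4), S(f_2,h_4), S(f_3,h_4), S(f_1,h_5), S(f_2,h_5), S(f_3,h_5), S(h_4,h_5), S(f_1,h_6), S(f_2,h_6), S(f_3,h_6), S(h_4,h_6), S(h_5,h_6)) all reduce to 0 modulo the current basis, so we have a Gröbner basis.
Inter-reduce: drop elements whose leading term is divisible by another's, tail-reduce, and make monic.
Reduced Gröbner basis: {x + 4, y - 5}.

Elimination: the polynomial y - 5 lies in the elimination ideal for y, so y ∈ {5}. For each such y, the remaining basis elements (now univariate) give the rest of the solution.
  y = 5: the earlier basis element becomes x + 4 = 0, giving x = -4 — point (-4, 5).

{(-4, 5)}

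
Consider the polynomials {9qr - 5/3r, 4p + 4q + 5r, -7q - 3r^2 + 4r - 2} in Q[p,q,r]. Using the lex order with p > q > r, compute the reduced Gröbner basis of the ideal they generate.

f_1 = 9qr - 5/3r, LT = qr.
f_2 = 4p + 4q + 5r, LT = p.
f_3 = -7q - 3r^2 + 4r - 2, LT = q.

S(f_1,f_3): lcm = qr. S = -3/7r^3 + 4/7r^2 - 89/189r.
  leading term r^3: no divisor's leading term divides it; move -3/7r^3 to the remainder.
  leading term r^2: no divisor's leading term divides it; move 4/7r^2 to the remainder.
  leading term r: no divisor's leading term divides it; move -89/189r to the remainder.
  remainder -3/7r^3 + 4/7r^2 - 89/189r ≠ 0; add g_4 = -3/7r^3 + 4/7r^2 - 89/189r to the basis.

The other S-polynomials (S(f_1,f_2), S(f_2,f_3), S(f_1,g_4), S(f_2,g_4), S(f_3,g_4)) all reduce to 0 modulo the current basis, so we have a Gröbner basis.
Inter-reduce: drop elements whose leading term is divisible by another's, tail-reduce, and make monic.

G = {p - 3/7r^2 + 51/28r - 2/7, q + 3/7r^2 - 4/7r + 2/7, r^3 - 4/3r^2 + 89/81r}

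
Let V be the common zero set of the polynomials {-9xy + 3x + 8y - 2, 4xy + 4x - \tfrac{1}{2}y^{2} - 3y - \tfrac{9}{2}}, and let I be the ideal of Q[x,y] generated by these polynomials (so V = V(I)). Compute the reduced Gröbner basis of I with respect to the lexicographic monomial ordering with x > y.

f_1 = -9xy + 3x + 8y - 2, LT = xy.
f_2 = 4xy + 4x - \tfrac{1}{2}y^{2} - 3y - \tfrac{9}{2}, LT = xy.

S(f_1,f_2): lcm = xy. S = -\tfrac{4}{3}x + \tfrac{1}{8}y^{2} - \tfrac{5}{36}y + \tfrac{97}{72}.
  reduce S modulo (f_1, f_2):
  remainder -\tfrac{4}{3}x + \tfrac{1}{8}y^{2} - \tfrac{5}{36}y + \tfrac{97}{72} ≠ 0; add g_3 = -\tfrac{4}{3}x + \tfrac{1}{8}y^{2} - \tfrac{5}{36}y + \tfrac{97}{72} to the basis.

S(f_1,g_3): lcm = xy. S = -\tfrac{1}{3}x + \tfrac{3}{32}y^{3} - \tfrac{5}{48}y^{2} + \tfrac{35}{288}y + \tfrac{2}{9}.
  reduce S modulo (f_1, f_2, g_3):
  remainder \tfrac{3}{32}y^{3} - \tfrac{13}{96}y^{2} + \tfrac{5}{32}y - \tfrac{11}{96} ≠ 0; add g_4 = \tfrac{3}{32}y^{3} - \tfrac{13}{96}y^{2} + \tfrac{5}{32}y - \tfrac{11}{96} to the basis.

The other S-polynomials (S(f_2,g_3), S(f_1,g_4), S(f_2,g_4), S(g_3,g_4)) all reduce to 0 modulo the current basis, so we have a Gröbner basis.
Inter-reduce: drop elements whose leading term is divisible by another's, tail-reduce, and make monic.

G = {x - \tfrac{3}{32}y^{2} + \tfrac{5}{48}y - \tfrac{97}{96}, y^{3} - \tfrac{13}{9}y^{2} + \tfrac{5}{3}y - \tfrac{11}{9}}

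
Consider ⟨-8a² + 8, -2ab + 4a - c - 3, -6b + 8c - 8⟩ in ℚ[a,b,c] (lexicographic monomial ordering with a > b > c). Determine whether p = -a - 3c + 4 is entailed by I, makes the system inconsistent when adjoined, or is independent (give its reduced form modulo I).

-a - 3c + 4 is independent of I; its normal form modulo I is -31/12c + 31/12.

First compute the reduced Gröbner basis of I by Buchberger's algorithm.
f_1 = -8a² + 8, LT = a².
f_2 = -2ab + 4a - c - 3, LT = ab.
f_3 = -6b + 8c - 8, LT = b.

S(f_1,f_2): lcm = a²b. S = 2a² - ½ac - 3/2a - b.
  leading term a²: subtract (-¼)·f_1 from 2a² - ½ac - 3/2a - b → -½ac - 3/2a - b + 2
  leading term ac: no divisor's leading term divides it; move -½ac to the remainder.
  leading term a: no divisor's leading term divides it; move -3/2a to the remainder.
  leading term b: subtract (⅙)·f_3 from -b + 2 → -4/3c + 10/3
  leading term c: no divisor's leading term divides it; move -4/3c to the remainder.
  leading term 1: no divisor's leading term divides it; move 10/3 to the remainder.
  remainder -½ac - 3/2a - 4/3c + 10/3 ≠ 0; add h_4 = -½ac - 3/2a - 4/3c + 10/3 to the basis.

S(f_2,f_3): lcm = ab. S = 4/3ac - 10/3a + ½c + 3/2.
  leading term ac: subtract (-8/3)·h_4 from 4/3ac - 10/3a + ½c + 3/2 → -22/3a - 55/18c + 187/18
  leading term a: no divisor's leading term divides it; move -22/3a to the remainder.
  leading term c: no divisor's leading term divides it; move -55/18c to the remainder.
  leading term 1: no divisor's leading term divides it; move 187/18 to the remainder.
  remainder -22/3a - 55/18c + 187/18 ≠ 0; add h_5 = -22/3a - 55/18c + 187/18 to the basis.

S(f_2,h_4): lcm = abc. S = -3ab - 2ac - 8/3bc + 20/3b + ½c² + 3/2c.
  leading term ab: subtract (3/2)·f_2 from -3ab - 2ac - 8/3bc + 20/3b + ½c² + 3/2c → -2ac - 6a - 8/3bc + 20/3b + ½c² + 3c + 9/2
  leading term ac: subtract (4)·h_4 from -2ac - 6a - 8/3bc + 20/3b + ½c² + 3c + 9/2 → -8/3bc + 20/3b + ½c² + 25/3c - 53/6
  leading term bc: subtract (4/9c)·f_3 from -8/3bc + 20/3b + ½c² + 25/3c - 53/6 → 20/3b - 55/18c² + 107/9c - 53/6
  leading term b: subtract (-10/9)·f_3 from 20/3b - 55/18c² + 107/9c - 53/6 → -55/18c² + 187/9c - 319/18
  leading term c²: no divisor's leading term divides it; move -55/18c² to the remainder.
  leading term c: no divisor's leading term divides it; move 187/9c to the remainder.
  leading term 1: no divisor's leading term divides it; move -319/18 to the remainder.
  remainder -55/18c² + 187/9c - 319/18 ≠ 0; add h_6 = -55/18c² + 187/9c - 319/18 to the basis.

The other S-polynomials (S(f_1,f_3), S(f_1,h_4), S(f_3,h_4), S(f_1,h_5), S(f_2,h_5), S(f_3,h_5), S(h_4,h_5), S(f_1,h_6), S(f_2,h_6), S(f_3,h_6), S(h_4,h_6), S(h_5,h_6)) all reduce to 0 modulo the current basis, so we have a Gröbner basis.
Inter-reduce: drop elements whose leading term is divisible by another's, tail-reduce, and make monic.
Reduced Gröbner basis: {a + 5/12c - 17/12, b - 4/3c + 4/3, c² - 34/5c + 29/5}.
Label its elements g_1 = a + 5/12c - 17/12, g_2 = b - 4/3c + 4/3, g_3 = c² - 34/5c + 29/5.

Reduce p = -a - 3c + 4 modulo G:
  leading term a: subtract (-1)·g_1 from -a - 3c + 4 → -31/12c + 31/12
  leading term c: no divisor's leading term divides it; move -31/12c to the remainder.
  leading term 1: no divisor's leading term divides it; move 31/12 to the remainder.
  normal form = -31/12c + 31/12.
The normal form is nonzero, so p ∉ I. Since p minus its normal form lies in I, I + (p) = I + (r) where r = -31/12c + 31/12; decide whether this ideal is the whole ring.
Run Buchberger on G together with r (pairs among the g_i already reduce to 0 since G is a Gröbner basis):
g_1 = a + 5/12c - 17/12, LT = a.
g_2 = b - 4/3c + 4/3, LT = b.
g_3 = c² - 34/5c + 29/5, LT = c².
r = -31/12c + 31/12, LT = c.

The S-polynomials (S(g_1,g_2), S(g_1,g_3), S(g_1,r), S(g_2,g_3), S(g_2,r), S(g_3,r)) all reduce to 0 modulo the current basis, so we have a Gröbner basis.
Inter-reduce: drop elements whose leading term is divisible by another's, tail-reduce, and make monic.
Reduced Gröbner basis: {a - 1, b, c - 1}.
The reduced Gröbner basis of I + (p) is {a - 1, b, c - 1} ≠ {1}, a proper ideal, so the enlarged system stays consistent: p is independent of I, with normal form -31/12c + 31/12.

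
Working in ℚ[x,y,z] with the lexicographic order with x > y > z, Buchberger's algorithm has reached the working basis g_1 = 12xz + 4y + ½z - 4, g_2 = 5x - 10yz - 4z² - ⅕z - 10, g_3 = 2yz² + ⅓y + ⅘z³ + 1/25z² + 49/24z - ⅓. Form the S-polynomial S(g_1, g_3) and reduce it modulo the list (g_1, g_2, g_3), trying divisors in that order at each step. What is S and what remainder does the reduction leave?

lcm(LM(g_1), LM(g_3)) = xyz².
S = (lcm/LT(g_1))·g_1 − (lcm/LT(g_3))·g_3 = -⅙xy - ⅖xz³ - 1/50xz² - 49/48xz + ⅙x + ⅓y²z + 1/24yz² - ⅓yz.
Reduce S modulo (g_1, g_2, g_3) in that order:
  leading term xy: subtract (-1/30y)·g_2 from -⅙xy - ⅖xz³ - 1/50xz² - 49/48xz + ⅙x + ⅓y²z + 1/24yz² - ⅓yz → -⅖xz³ - 1/50xz² - 49/48xz + ⅙x - 11/120yz² - 17/50yz - ⅓y
  leading term xz³: subtract (-1/30z²)·g_1 from -⅖xz³ - 1/50xz² - 49/48xz + ⅙x - 11/120yz² - 17/50yz - ⅓y → -1/50xz² - 49/48xz + ⅙x + 1/24yz² - 17/50yz - ⅓y + 1/60z³ - 2/15z²
  leading term xz²: subtract (-1/600z)·g_1 from -1/50xz² - 49/48xz + ⅙x + 1/24yz² - 17/50yz - ⅓y + 1/60z³ - 2/15z² → -49/48xz + ⅙x + 1/24yz² - ⅓yz - ⅓y + 1/60z³ - 53/400z² - 1/150z
  leading term xz: subtract (-49/576)·g_1 from -49/48xz + ⅙x + 1/24yz² - ⅓yz - ⅓y + 1/60z³ - 53/400z² - 1/150z → ⅙x + 1/24yz² - ⅓yz + 1/144y + 1/60z³ - 53/400z² + 1033/28800z - 49/144
  leading term x: subtract (1/30)·g_2 from ⅙x + 1/24yz² - ⅓yz + 1/144y + 1/60z³ - 53/400z² + 1033/28800z - 49/144 → 1/24yz² + 1/144y + 1/60z³ + 1/1200z² + 49/1152z - 1/144
  leading term yz²: subtract (1/48)·g_3 from 1/24yz² + 1/144y + 1/60z³ + 1/1200z² + 49/1152z - 1/144 → 0
The remainder is 0, so this S-polynomial contributes no new basis element.

S(g_1, g_3) = -⅙xy - ⅖xz³ - 1/50xz² - 49/48xz + ⅙x + ⅓y²z + 1/24yz² - ⅓yz; remainder on division = 0.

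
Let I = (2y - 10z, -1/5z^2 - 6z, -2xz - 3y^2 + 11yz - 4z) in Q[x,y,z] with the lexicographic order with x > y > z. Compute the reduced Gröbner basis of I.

f_1 = 2y - 10z, LT = y.
f_2 = -1/5z^2 - 6z, LT = z^2.
f_3 = -2xz - 3y^2 + 11yz - 4z, LT = xz.

The S-polynomials (S(f_1,f_2), S(f_1,f_3), S(f_2,f_3)) all reduce to 0 modulo the current basis, so we have a Gröbner basis.

G = {xz - 298z, y - 5z, z^2 + 30z}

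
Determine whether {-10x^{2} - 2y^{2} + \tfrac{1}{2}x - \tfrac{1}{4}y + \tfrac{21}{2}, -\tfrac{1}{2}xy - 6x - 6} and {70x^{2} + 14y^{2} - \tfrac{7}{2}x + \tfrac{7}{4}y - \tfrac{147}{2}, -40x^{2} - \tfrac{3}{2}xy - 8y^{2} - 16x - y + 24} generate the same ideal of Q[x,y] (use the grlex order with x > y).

Since reduced Gröbner bases are canonical representatives of ideals under a given ordering, it suffices to compute and compare them.
Buchberger on the first generating set:
f_1 = -10x^{2} - 2y^{2} + \tfrac{1}{2}x - \tfrac{1}{4}y + \tfrac{21}{2}, LT = x^{2}.
f_2 = -\tfrac{1}{2}xy - 6x - 6, LT = xy.

S(f_1,f_2): lcm = x^{2}y. S = \tfrac{1}{5}y^{3} - 12x^{2} - \tfrac{1}{20}xy + \tfrac{1}{40}y^{2} - 12x - \tfrac{21}{20}y.
  leading term y^{3}: no divisor's leading term divides it; move \tfrac{1}{5}y^{3} to the remainder.
  leading term x^{2}: subtract (\tfrac{6}{5})·f_1 from -12x^{2} - \tfrac{1}{20}xy + \tfrac{1}{40}y^{2} - 12x - \tfrac{21}{20}y → -\tfrac{1}{20}xy + \tfrac{97}{40}y^{2} - \tfrac{63}{5}x - \tfrac{3}{4}y - \tfrac{63}{5}
  leading term xy: subtract (\tfrac{1}{10})·f_2 from -\tfrac{1}{20}xy + \tfrac{97}{40}y^{2} - \tfrac{63}{5}x - \tfrac{3}{4}y - \tfrac{63}{5} → \tfrac{97}{40}y^{2} - 12x - \tfrac{3}{4}y - 12
  leading term y^{2}: no divisor's leading term divides it; move \tfrac{97}{40}y^{2} to the remainder.
  leading term x: no divisor's leading term divides it; move -12x to the remainder.
  leading term y: no divisor's leading term divides it; move -\tfrac{3}{4}y to the remainder.
  leading term 1: no divisor's leading term divides it; move -12 to the remainder.
  remainder \tfrac{1}{5}y^{3} + \tfrac{97}{40}y^{2} - 12x - \tfrac{3}{4}y - 12 ≠ 0; add g_3 = \tfrac{1}{5}y^{3} + \tfrac{97}{40}y^{2} - 12x - \tfrac{3}{4}y - 12 to the basis.

S(f_1,g_3): leading monomials are coprime, so the S-polynomial reduces to 0 (Buchberger's first criterion).
S(f_2,g_3): lcm = xy^{3}. S = -\tfrac{1}{8}xy^{2} + 60x^{2} + \tfrac{15}{4}xy + 12y^{2} + 60x.
  leading term xy^{2}: subtract (\tfrac{1}{4}y)·f_2 from -\tfrac{1}{8}xy^{2} + 60x^{2} + \tfrac{15}{4}xy + 12y^{2} + 60x → 60x^{2} + \tfrac{21}{4}xy + 12y^{2} + 60x + \tfrac{3}{2}y
  leading term x^{2}: subtract (-6)·f_1 from 60x^{2} + \tfrac{21}{4}xy + 12y^{2} + 60x + \tfrac{3}{2}y → \tfrac{21}{4}xy + 63x + 63
  leading term xy: subtract (-\tfrac{21}{2})·f_2 from \tfrac{21}{4}xy + 63x + 63 → 0
  remainder 0.

Every S-polynomial of the final basis reduces to 0, so we have a Gröbner basis.
Inter-reduce: drop elements whose leading term is divisible by another's, tail-reduce, and make monic.
Reduced Gröbner basis: {y^{3} + \tfrac{97}{8}y^{2} - 60x - \tfrac{15}{4}y - 60, x^{2} + \tfrac{1}{5}y^{2} - \tfrac{1}{20}x + \tfrac{1}{40}y - \tfrac{21}{20}, xy + 12x + 12}.

Buchberger on the second generating set:
h_1 = 70x^{2} + 14y^{2} - \tfrac{7}{2}x + \tfrac{7}{4}y - \tfrac{147}{2}, LT = x^{2}.
h_2 = -40x^{2} - \tfrac{3}{2}xy - 8y^{2} - 16x - y + 24, LT = x^{2}.

S(h_1,h_2): lcm = x^{2}. S = -\tfrac{3}{80}xy - \tfrac{9}{20}x - \tfrac{9}{20}.
  leading term xy: no divisor's leading term divides it; move -\tfrac{3}{80}xy to the remainder.
  leading term x: no divisor's leading term divides it; move -\tfrac{9}{20}x to the remainder.
  leading term 1: no divisor's leading term divides it; move -\tfrac{9}{20} to the remainder.
  remainder -\tfrac{3}{80}xy - \tfrac{9}{20}x - \tfrac{9}{20} ≠ 0; add k_3 = -\tfrac{3}{80}xy - \tfrac{9}{20}x - \tfrac{9}{20} to the basis.

S(h_1,k_3): lcm = x^{2}y. S = \tfrac{1}{5}y^{3} - 12x^{2} - \tfrac{1}{20}xy + \tfrac{1}{40}y^{2} - 12x - \tfrac{21}{20}y.
  leading term y^{3}: no divisor's leading term divides it; move \tfrac{1}{5}y^{3} to the remainder.
  leading term x^{2}: subtract (-\tfrac{6}{35})·h_1 from -12x^{2} - \tfrac{1}{20}xy + \tfrac{1}{40}y^{2} - 12x - \tfrac{21}{20}y → -\tfrac{1}{20}xy + \tfrac{97}{40}y^{2} - \tfrac{63}{5}x - \tfrac{3}{4}y - \tfrac{63}{5}
  leading term xy: subtract (\tfrac{4}{3})·k_3 from -\tfrac{1}{20}xy + \tfrac{97}{40}y^{2} - \tfrac{63}{5}x - \tfrac{3}{4}y - \tfrac{63}{5} → \tfrac{97}{40}y^{2} - 12x - \tfrac{3}{4}y - 12
  leading term y^{2}: no divisor's leading term divides it; move \tfrac{97}{40}y^{2} to the remainder.
  leading term x: no divisor's leading term divides it; move -12x to the remainder.
  leading term y: no divisor's leading term divides it; move -\tfrac{3}{4}y to the remainder.
  leading term 1: no divisor's leading term divides it; move -12 to the remainder.
  remainder \tfrac{1}{5}y^{3} + \tfrac{97}{40}y^{2} - 12x - \tfrac{3}{4}y - 12 ≠ 0; add k_4 = \tfrac{1}{5}y^{3} + \tfrac{97}{40}y^{2} - 12x - \tfrac{3}{4}y - 12 to the basis.

S(h_2,k_3): lcm = x^{2}y. S = \tfrac{3}{80}xy^{2} + \tfrac{1}{5}y^{3} - 12x^{2} + \tfrac{2}{5}xy + \tfrac{1}{40}y^{2} - 12x - \tfrac{3}{5}y.
  leading term xy^{2}: subtract (-y)·k_3 from \tfrac{3}{80}xy^{2} + \tfrac{1}{5}y^{3} - 12x^{2} + \tfrac{2}{5}xy + \tfrac{1}{40}y^{2} - 12x - \tfrac{3}{5}y → \tfrac{1}{5}y^{3} - 12x^{2} - \tfrac{1}{20}xy + \tfrac{1}{40}y^{2} - 12x - \tfrac{21}{20}y
  leading term y^{3}: subtract (1)·k_4 from \tfrac{1}{5}y^{3} - 12x^{2} - \tfrac{1}{20}xy + \tfrac{1}{40}y^{2} - 12x - \tfrac{21}{20}y → -12x^{2} - \tfrac{1}{20}xy - \tfrac{12}{5}y^{2} - \tfrac{3}{10}y + 12
  leading term x^{2}: subtract (-\tfrac{6}{35})·h_1 from -12x^{2} - \tfrac{1}{20}xy - \tfrac{12}{5}y^{2} - \tfrac{3}{10}y + 12 → -\tfrac{1}{20}xy - \tfrac{3}{5}x - \tfrac{3}{5}
  leading term xy: subtract (\tfrac{4}{3})·k_3 from -\tfrac{1}{20}xy - \tfrac{3}{5}x - \tfrac{3}{5} → 0
  remainder 0.

S(h_1,k_4): leading monomials are coprime, so the S-polynomial reduces to 0 (Buchberger's first criterion).
S(h_2,k_4): leading monomials are coprime, so the S-polynomial reduces to 0 (Buchberger's first criterion).
S(k_3,k_4): lcm = xy^{3}. S = -\tfrac{1}{8}xy^{2} + 60x^{2} + \tfrac{15}{4}xy + 12y^{2} + 60x.
  leading term xy^{2}: subtract (\tfrac{10}{3}y)·k_3 from -\tfrac{1}{8}xy^{2} + 60x^{2} + \tfrac{15}{4}xy + 12y^{2} + 60x → 60x^{2} + \tfrac{21}{4}xy + 12y^{2} + 60x + \tfrac{3}{2}y
  leading term x^{2}: subtract (\tfrac{6}{7})·h_1 from 60x^{2} + \tfrac{21}{4}xy + 12y^{2} + 60x + \tfrac{3}{2}y → \tfrac{21}{4}xy + 63x + 63
  leading term xy: subtract (-140)·k_3 from \tfrac{21}{4}xy + 63x + 63 → 0
  remainder 0.

Every S-polynomial of the final basis reduces to 0, so we have a Gröbner basis.
Inter-reduce: drop elements whose leading term is divisible by another's, tail-reduce, and make monic.
Reduced Gröbner basis: {y^{3} + \tfrac{97}{8}y^{2} - 60x - \tfrac{15}{4}y - 60, x^{2} + \tfrac{1}{5}y^{2} - \tfrac{1}{20}x + \tfrac{1}{40}y - \tfrac{21}{20}, xy + 12x + 12}.

These coincide, so the ideals are equal.
The same test decides containment: I ⊆ J iff every generator of I reduces to 0 modulo a Gröbner basis of J.

Yes, the ideals are equal.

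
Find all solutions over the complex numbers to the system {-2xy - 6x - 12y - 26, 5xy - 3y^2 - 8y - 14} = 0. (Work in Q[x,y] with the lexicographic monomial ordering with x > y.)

Compute a lex Gröbner basis by Buchberger's algorithm.
f_1 = -2xy - 6x - 12y - 26, LT = xy.
f_2 = 5xy - 3y^2 - 8y - 14, LT = xy.

S(f_1,f_2): lcm = xy. S = 3x + 3/5y^2 + 38/5y + 79/5.
  reduce S modulo (f_1, f_2):
  remainder 3x + 3/5y^2 + 38/5y + 79/5 ≠ 0; add h_3 = 3x + 3/5y^2 + 38/5y + 79/5 to the basis.

S(f_1,h_3): lcm = xy. S = 3x - 1/5y^3 - 38/15y^2 + 11/15y + 13.
  reduce S modulo (f_1, f_2, h_3):
  remainder -1/5y^3 - 47/15y^2 - 103/15y - 14/5 ≠ 0; add h_4 = -1/5y^3 - 47/15y^2 - 103/15y - 14/5 to the basis.

The other S-polynomials (S(f_2,h_3), S(f_1,h_4), S(f_2,h_4), S(h_3,h_4)) all reduce to 0 modulo the current basis, so we have a Gröbner basis.
Inter-reduce: drop elements whose leading term is divisible by another's, tail-reduce, and make monic.
Reduced Gröbner basis: {x + 1/5y^2 + 38/15y + 79/15, y^3 + 47/3y^2 + 103/3y + 14}.

A lex Gröbner basis eliminates variables successively. Here y^3 + 47/3y^2 + 103/3y + 14 depends only on y, with roots {-2, -41/6 - sqrt(1429)/6, -41/6 + sqrt(1429)/6}; lifting each root through the earlier basis elements recovers the full solutions.
  y = -2: the earlier basis element becomes x + 1 = 0, giving x = -1 — point (-1, -2).
  y = -41/6 - sqrt(1429)/6: the earlier basis element becomes x + sqrt(1429)/30 + 157/30 = 0, giving x = -157/30 - sqrt(1429)/30 — point (-157/30 - sqrt(1429)/30, -41/6 - sqrt(1429)/6).
  y = -41/6 + sqrt(1429)/6: the earlier basis element becomes x - sqrt(1429)/30 + 157/30 = 0, giving x = -157/30 + sqrt(1429)/30 — point (-157/30 + sqrt(1429)/30, -41/6 + sqrt(1429)/6).
Zero-dimensionality of the ideal guarantees finitely many solutions over ℂ.

{(-1, -2), (-157/30 - sqrt(1429)/30, -41/6 - sqrt(1429)/6), (-157/30 + sqrt(1429)/30, -41/6 + sqrt(1429)/6)}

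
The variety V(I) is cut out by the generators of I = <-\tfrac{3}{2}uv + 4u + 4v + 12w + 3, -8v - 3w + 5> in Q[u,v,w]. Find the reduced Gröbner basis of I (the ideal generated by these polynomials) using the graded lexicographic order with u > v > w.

f_1 = -\tfrac{3}{2}uv + 4u + 4v + 12w + 3, LT = uv.
f_2 = -8v - 3w + 5, LT = v.

S(f_1,f_2): lcm = uv. S = -\tfrac{3}{8}uw - \tfrac{49}{24}u - \tfrac{8}{3}v - 8w - 2.
  leading term uw: no divisor's leading term divides it; move -\tfrac{3}{8}uw to the remainder.
  leading term u: no divisor's leading term divides it; move -\tfrac{49}{24}u to the remainder.
  leading term v: subtract (\tfrac{1}{3})·f_2 from -\tfrac{8}{3}v - 8w - 2 → -7w - \tfrac{11}{3}
  leading term w: no divisor's leading term divides it; move -7w to the remainder.
  leading term 1: no divisor's leading term divides it; move -\tfrac{11}{3} to the remainder.
  remainder -\tfrac{3}{8}uw - \tfrac{49}{24}u - 7w - \tfrac{11}{3} ≠ 0; add g_3 = -\tfrac{3}{8}uw - \tfrac{49}{24}u - 7w - \tfrac{11}{3} to the basis.

The other S-polynomials (S(f_1,g_3), S(f_2,g_3)) all reduce to 0 modulo the current basis, so we have a Gröbner basis.
Inter-reduce: drop elements whose leading term is divisible by another's, tail-reduce, and make monic.

G = {uw + \tfrac{49}{9}u + \tfrac{56}{3}w + \tfrac{88}{9}, v + \tfrac{3}{8}w - \tfrac{5}{8}}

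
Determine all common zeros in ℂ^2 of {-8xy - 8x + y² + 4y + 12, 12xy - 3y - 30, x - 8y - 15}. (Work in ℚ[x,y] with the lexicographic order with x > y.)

Compute a lex Gröbner basis by Buchberger's algorithm.
f_1 = -8xy - 8x + y² + 4y + 12, LT = xy.
f_2 = 12xy - 3y - 30, LT = xy.
f_3 = x - 8y - 15, LT = x.

S(f_1,f_2): lcm = xy. S = x - ⅛y² - ¼y + 1.
  leading term x: subtract (1)·f_3 from x - ⅛y² - ¼y + 1 → -⅛y² + 31/4y + 16
  leading term y²: no divisor's leading term divides it; move -⅛y² to the remainder.
  leading term y: no divisor's leading term divides it; move 31/4y to the remainder.
  leading term 1: no divisor's leading term divides it; move 16 to the remainder.
  remainder -⅛y² + 31/4y + 16 ≠ 0; add h_4 = -⅛y² + 31/4y + 16 to the basis.

S(f_1,f_3): lcm = xy. S = x + 63/8y² + 29/2y - 3/2.
  leading term x: subtract (1)·f_3 from x + 63/8y² + 29/2y - 3/2 → 63/8y² + 45/2y + 27/2
  leading term y²: subtract (-63)·h_4 from 63/8y² + 45/2y + 27/2 → 2043/4y + 2043/2
  leading term y: no divisor's leading term divides it; move 2043/4y to the remainder.
  leading term 1: no divisor's leading term divides it; move 2043/2 to the remainder.
  remainder 2043/4y + 2043/2 ≠ 0; add h_5 = 2043/4y + 2043/2 to the basis.

The other S-polynomials (S(f_2,f_3), S(f_1,h_4), S(f_2,h_4), S(f_3,h_4), S(f_1,h_5), S(f_2,h_5), S(f_3,h_5), S(h_4,h_5)) all reduce to 0 modulo the current basis, so we have a Gröbner basis.
Inter-reduce: drop elements whose leading term is divisible by another's, tail-reduce, and make monic.
Reduced Gröbner basis: {x + 1, y + 2}.

The lex basis is triangular: the last element involves only y. Solving y + 2 = 0 gives y ∈ {-2}; substituting each value into the earlier elements determines the remaining variables.
  y = -2: the earlier basis element becomes x + 1 = 0, giving x = -1 — point (-1, -2).
Substituting each solution back into the original system confirms all equations vanish.

{(-1, -2)}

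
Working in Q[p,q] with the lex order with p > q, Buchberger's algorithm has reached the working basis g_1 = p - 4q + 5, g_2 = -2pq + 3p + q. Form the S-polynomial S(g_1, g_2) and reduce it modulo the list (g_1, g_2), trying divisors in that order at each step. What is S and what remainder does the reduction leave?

lcm(LM(g_1), LM(g_2)) = pq.
S = (lcm/LT(g_1))·g_1 − (lcm/LT(g_2))·g_2 = 3/2p - 4q^2 + 11/2q.
Reduce S modulo (g_1, g_2) in that order:
  leading term p: subtract (3/2)·g_1 from 3/2p - 4q^2 + 11/2q → -4q^2 + 23/2q - 15/2
  leading term q^2: no divisor's leading term divides it; move -4q^2 to the remainder.
  leading term q: no divisor's leading term divides it; move 23/2q to the remainder.
  leading term 1: no divisor's leading term divides it; move -15/2 to the remainder.
The remainder -4q^2 + 23/2q - 15/2 is nonzero, so it would be added as the next basis element.
This is the inner loop of Buchberger's algorithm — each nonzero remainder becomes a new basis element.

S(g_1, g_2) = 3/2p - 4q^2 + 11/2q; remainder on division = -4q^2 + 23/2q - 15/2.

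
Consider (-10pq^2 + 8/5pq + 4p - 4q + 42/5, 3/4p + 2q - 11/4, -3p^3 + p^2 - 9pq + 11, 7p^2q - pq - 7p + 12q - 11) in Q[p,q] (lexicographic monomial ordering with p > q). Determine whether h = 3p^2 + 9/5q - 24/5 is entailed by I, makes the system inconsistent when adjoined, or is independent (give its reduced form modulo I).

3p^2 + 9/5q - 24/5 lies in I (it reduces to 0).

First compute the reduced Gröbner basis of I by Buchberger's algorithm.
f_1 = -10pq^2 + 8/5pq + 4p - 4q + 42/5, LT = pq^2.
f_2 = 3/4p + 2q - 11/4, LT = p.
f_3 = -3p^3 + p^2 - 9pq + 11, LT = p^3.
f_4 = 7p^2q - pq - 7p + 12q - 11, LT = p^2q.

S(f_1,f_2): lcm = pq^2. S = -4/25pq - 2/5p - 8/3q^3 + 11/3q^2 + 2/5q - 21/25.
  leading term pq: subtract (-16/75q)·f_2 from -4/25pq - 2/5p - 8/3q^3 + 11/3q^2 + 2/5q - 21/25 → -2/5p - 8/3q^3 + 307/75q^2 - 14/75q - 21/25
  leading term p: subtract (-8/15)·f_2 from -2/5p - 8/3q^3 + 307/75q^2 - 14/75q - 21/25 → -8/3q^3 + 307/75q^2 + 22/25q - 173/75
  leading term q^3: no divisor's leading term divides it; move -8/3q^3 to the remainder.
  leading term q^2: no divisor's leading term divides it; move 307/75q^2 to the remainder.
  leading term q: no divisor's leading term divides it; move 22/25q to the remainder.
  leading term 1: no divisor's leading term divides it; move -173/75 to the remainder.
  remainder -8/3q^3 + 307/75q^2 + 22/25q - 173/75 ≠ 0; add k_5 = -8/3q^3 + 307/75q^2 + 22/25q - 173/75 to the basis.

S(f_1,f_3): lcm = p^3q^2. S = -4/25p^3q - 2/5p^3 + 1/3p^2q^2 + 2/5p^2q - 21/25p^2 - 3pq^3 + 11/3q^2.
  leading term p^3q: subtract (-16/75p^2q)·f_2 from -4/25p^3q - 2/5p^3 + 1/3p^2q^2 + 2/5p^2q - 21/25p^2 - 3pq^3 + 11/3q^2 → -2/5p^3 + 19/25p^2q^2 - 14/75p^2q - 21/25p^2 - 3pq^3 + 11/3q^2
  leading term p^3: subtract (-8/15p^2)·f_2 from -2/5p^3 + 19/25p^2q^2 - 14/75p^2q - 21/25p^2 - 3pq^3 + 11/3q^2 → 19/25p^2q^2 + 22/25p^2q - 173/75p^2 - 3pq^3 + 11/3q^2
  leading term p^2q^2: subtract (-19/250p)·f_1 from 19/25p^2q^2 + 22/25p^2q - 173/75p^2 - 3pq^3 + 11/3q^2 → 626/625p^2q - 751/375p^2 - 3pq^3 - 38/125pq + 399/625p + 11/3q^2
  leading term p^2q: subtract (2504/1875pq)·f_2 from 626/625p^2q - 751/375p^2 - 3pq^3 - 38/125pq + 399/625p + 11/3q^2 → -751/375p^2 - 3pq^3 - 5008/1875pq^2 + 6316/1875pq + 399/625p + 11/3q^2
  leading term p^2: subtract (-3004/1125p)·f_2 from -751/375p^2 - 3pq^3 - 5008/1875pq^2 + 6316/1875pq + 399/625p + 11/3q^2 → -3pq^3 - 5008/1875pq^2 + 48988/5625pq - 37714/5625p + 11/3q^2
  leading term pq^3: subtract (3/10q)·f_1 from -3pq^3 - 5008/1875pq^2 + 48988/5625pq - 37714/5625p + 11/3q^2 → -5908/1875pq^2 + 42238/5625pq - 37714/5625p + 73/15q^2 - 63/25q
  leading term pq^2: subtract (2954/9375)·f_1 from -5908/1875pq^2 + 42238/5625pq - 37714/5625p + 73/15q^2 - 63/25q → 985054/140625pq - 224018/28125p + 73/15q^2 - 11809/9375q - 41356/15625
  leading term pq: subtract (3940216/421875q)·f_2 from 985054/140625pq - 224018/28125p + 73/15q^2 - 11809/9375q - 41356/15625 → -224018/28125p - 5827307/421875q^2 + 10304189/421875q - 41356/15625
  leading term p: subtract (-896072/84375)·f_2 from -224018/28125p - 5827307/421875q^2 + 10304189/421875q - 41356/15625 → -5827307/421875q^2 + 19264909/421875q - 13437602/421875
  leading term q^2: no divisor's leading term divides it; move -5827307/421875q^2 to the remainder.
  leading term q: no divisor's leading term divides it; move 19264909/421875q to the remainder.
  leading term 1: no divisor's leading term divides it; move -13437602/421875 to the remainder.
  remainder -5827307/421875q^2 + 19264909/421875q - 13437602/421875 ≠ 0; add k_6 = -5827307/421875q^2 + 19264909/421875q - 13437602/421875 to the basis.

S(f_1,f_4): lcm = p^2q^2. S = -4/25p^2q - 2/5p^2 + 1/7pq^2 + 7/5pq - 21/25p - 12/7q^2 + 11/7q.
  leading term p^2q: subtract (-16/75pq)·f_2 from -4/25p^2q - 2/5p^2 + 1/7pq^2 + 7/5pq - 21/25p - 12/7q^2 + 11/7q → -2/5p^2 + 299/525pq^2 + 61/75pq - 21/25p - 12/7q^2 + 11/7q
  leading term p^2: subtract (-8/15p)·f_2 from -2/5p^2 + 299/525pq^2 + 61/75pq - 21/25p - 12/7q^2 + 11/7q → 299/525pq^2 + 47/25pq - 173/75p - 12/7q^2 + 11/7q
  leading term pq^2: subtract (-299/5250)·f_1 from 299/525pq^2 + 47/25pq - 173/75p - 12/7q^2 + 11/7q → 25871/13125pq - 1819/875p - 12/7q^2 + 3527/2625q + 299/625
  leading term pq: subtract (103484/39375q)·f_2 from 25871/13125pq - 1819/875p - 12/7q^2 + 3527/2625q + 299/625 → -1819/875p - 274468/39375q^2 + 337486/39375q + 299/625
  leading term p: subtract (-7276/2625)·f_2 from -1819/875p - 274468/39375q^2 + 337486/39375q + 299/625 → -274468/39375q^2 + 555766/39375q - 93766/13125
  leading term q^2: subtract (20585100/40791149)·k_6 from -274468/39375q^2 + 555766/39375q - 93766/13125 → -3278371106/367120341q + 3278371106/367120341
  leading term q: no divisor's leading term divides it; move -3278371106/367120341q to the remainder.
  leading term 1: no divisor's leading term divides it; move 3278371106/367120341 to the remainder.
  remainder -3278371106/367120341q + 3278371106/367120341 ≠ 0; add k_7 = -3278371106/367120341q + 3278371106/367120341 to the basis.

The other S-polynomials (S(f_2,f_3), S(f_2,f_4), S(f_3,f_4), S(f_1,k_5), S(f_2,k_5), S(f_3,k_5), S(f_4,k_5), S(f_1,k_6), S(f_2,k_6), S(f_3,k_6), S(f_4,k_6), S(k_5,k_6), S(f_1,k_7), S(f_2,k_7), S(f_3,k_7), S(f_4,k_7), S(k_5,k_7), S(k_6,k_7)) all reduce to 0 modulo the current basis, so we have a Gröbner basis.
Inter-reduce: drop elements whose leading term is divisible by another's, tail-reduce, and make monic.
Reduced Gröbner basis: {p - 1, q - 1}.
Label its elements g_1 = p - 1, g_2 = q - 1.

Reduce h = 3p^2 + 9/5q - 24/5 modulo G:
  leading term p^2: subtract (3p)·g_1 from 3p^2 + 9/5q - 24/5 → 3p + 9/5q - 24/5
  leading term p: subtract (3)·g_1 from 3p + 9/5q - 24/5 → 9/5q - 9/5
  leading term q: subtract (9/5)·g_2 from 9/5q - 9/5 → 0
  normal form = 0.
Since the normal form is 0, h ∈ I.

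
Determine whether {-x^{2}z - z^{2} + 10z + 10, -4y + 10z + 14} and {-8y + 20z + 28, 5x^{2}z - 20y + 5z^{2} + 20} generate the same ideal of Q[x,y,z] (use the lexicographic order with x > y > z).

Yes, the ideals are equal.

For a fixed monomial order, each ideal has a unique reduced Gröbner basis; comparing bases decides equality.
Buchberger on the first generating set:
f_1 = -x^{2}z - z^{2} + 10z + 10, LT = x^{2}z.
f_2 = -4y + 10z + 14, LT = y.

The S-polynomials (S(f_1,f_2)) all reduce to 0 modulo the current basis, so we have a Gröbner basis.
Inter-reduce: drop elements whose leading term is divisible by another's, tail-reduce, and make monic.
Reduced Gröbner basis: {x^{2}z + z^{2} - 10z - 10, y - \tfrac{5}{2}z - \tfrac{7}{2}}.

Buchberger on the second generating set:
h_1 = -8y + 20z + 28, LT = y.
h_2 = 5x^{2}z - 20y + 5z^{2} + 20, LT = x^{2}z.

The S-polynomials (S(h_1,h_2)) all reduce to 0 modulo the current basis, so we have a Gröbner basis.
Inter-reduce: drop elements whose leading term is divisible by another's, tail-reduce, and make monic.
Reduced Gröbner basis: {x^{2}z + z^{2} - 10z - 10, y - \tfrac{5}{2}z - \tfrac{7}{2}}.

These coincide, so the ideals are equal.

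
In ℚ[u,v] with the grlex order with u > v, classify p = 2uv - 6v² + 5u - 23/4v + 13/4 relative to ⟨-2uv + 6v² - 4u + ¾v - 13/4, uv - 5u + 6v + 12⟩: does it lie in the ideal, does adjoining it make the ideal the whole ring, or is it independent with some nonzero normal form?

Adjoining 2uv - 6v² + 5u - 23/4v + 13/4 makes the ideal the whole ring: the system is inconsistent.

First compute the reduced Gröbner basis of I by Buchberger's algorithm.
f_1 = -2uv + 6v² - 4u + ¾v - 13/4, LT = uv.
f_2 = uv - 5u + 6v + 12, LT = uv.

S(f_1,f_2): lcm = uv. S = -3v² + 7u - 51/8v - 83/8.
  leading term v²: no divisor's leading term divides it; move -3v² to the remainder.
  leading term u: no divisor's leading term divides it; move 7u to the remainder.
  leading term v: no divisor's leading term divides it; move -51/8v to the remainder.
  leading term 1: no divisor's leading term divides it; move -83/8 to the remainder.
  remainder -3v² + 7u - 51/8v - 83/8 ≠ 0; add h_3 = -3v² + 7u - 51/8v - 83/8 to the basis.

S(f_1,h_3): lcm = uv². S = -3v³ + 7/3u² - ⅛uv - ⅜v² - 83/24u + 13/8v.
  leading term v³: subtract (v)·h_3 from -3v³ + 7/3u² - ⅛uv - ⅜v² - 83/24u + 13/8v → 7/3u² - 57/8uv + 6v² - 83/24u + 12v
  leading term u²: no divisor's leading term divides it; move 7/3u² to the remainder.
  leading term uv: subtract (57/16)·f_1 from -57/8uv + 6v² - 83/24u + 12v → -123/8v² + 259/24u + 597/64v + 741/64
  leading term v²: subtract (41/8)·h_3 from -123/8v² + 259/24u + 597/64v + 741/64 → -301/12u + 42v + 259/4
  leading term u: no divisor's leading term divides it; move -301/12u to the remainder.
  leading term v: no divisor's leading term divides it; move 42v to the remainder.
  leading term 1: no divisor's leading term divides it; move 259/4 to the remainder.
  remainder 7/3u² - 301/12u + 42v + 259/4 ≠ 0; add h_4 = 7/3u² - 301/12u + 42v + 259/4 to the basis.

The other S-polynomials (S(f_2,h_3), S(f_1,h_4), S(f_2,h_4), S(h_3,h_4)) all reduce to 0 modulo the current basis, so we have a Gröbner basis.
Inter-reduce: drop elements whose leading term is divisible by another's, tail-reduce, and make monic.
Reduced Gröbner basis: {u² - 43/4u + 18v + 111/4, uv - 5u + 6v + 12, v² - 7/3u + 17/8v + 83/24}.
Label its elements g_1 = u² - 43/4u + 18v + 111/4, g_2 = uv - 5u + 6v + 12, g_3 = v² - 7/3u + 17/8v + 83/24.

Reduce p = 2uv - 6v² + 5u - 23/4v + 13/4 modulo G:
  leading term uv: subtract (2)·g_2 from 2uv - 6v² + 5u - 23/4v + 13/4 → -6v² + 15u - 71/4v - 83/4
  leading term v²: subtract (-6)·g_3 from -6v² + 15u - 71/4v - 83/4 → u - 5v
  leading term u: no divisor's leading term divides it; move u to the remainder.
  leading term v: no divisor's leading term divides it; move -5v to the remainder.
  normal form = u - 5v.
The normal form is nonzero, so p ∉ I. Since p minus its normal form lies in I, I + (p) = I + (r) where r = u - 5v; decide whether this ideal is the whole ring.
Run Buchberger on G together with r (pairs among the g_i already reduce to 0 since G is a Gröbner basis):
g_1 = u² - 43/4u + 18v + 111/4, LT = u².
g_2 = uv - 5u + 6v + 12, LT = uv.
g_3 = v² - 7/3u + 17/8v + 83/24, LT = v².
r = u - 5v, LT = u.

S(g_1,r): lcm = u². S = 5uv - 43/4u + 18v + 111/4.
  leading term uv: subtract (5)·g_2 from 5uv - 43/4u + 18v + 111/4 → 57/4u - 12v - 129/4
  leading term u: subtract (57/4)·r from 57/4u - 12v - 129/4 → 237/4v - 129/4
  leading term v: no divisor's leading term divides it; move 237/4v to the remainder.
  leading term 1: no divisor's leading term divides it; move -129/4 to the remainder.
  remainder 237/4v - 129/4 ≠ 0; add m_5 = 237/4v - 129/4 to the basis.

S(g_2,r): lcm = uv. S = 5v² - 5u + 6v + 12.
  leading term v²: subtract (5)·g_3 from 5v² - 5u + 6v + 12 → 20/3u - 37/8v - 127/24
  leading term u: subtract (20/3)·r from 20/3u - 37/8v - 127/24 → 689/24v - 127/24
  leading term v: subtract (689/1422)·m_5 from 689/24v - 127/24 → 9797/948
  leading term 1: no divisor's leading term divides it; move 9797/948 to the remainder.
  remainder 9797/948 ≠ 0; add m_6 = 9797/948 to the basis.

The other S-polynomials (S(g_1,g_2), S(g_1,g_3), S(g_2,g_3), S(g_3,r), S(g_1,m_5), S(g_2,m_5), S(g_3,m_5), S(r,m_5), S(g_1,m_6), S(g_2,m_6), S(g_3,m_6), S(r,m_6), S(m_5,m_6)) all reduce to 0 modulo the current basis, so we have a Gröbner basis.
Inter-reduce: drop elements whose leading term is divisible by another's, tail-reduce, and make monic.
Reduced Gröbner basis: {1}.
The reduced Gröbner basis of I + (p) is {1}: the ideal is the whole ring, so the enlarged system has no common solution — adjoining p is inconsistent.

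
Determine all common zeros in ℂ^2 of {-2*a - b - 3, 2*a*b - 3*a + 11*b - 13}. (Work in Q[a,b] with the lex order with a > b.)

Compute a lex Gröbner basis by Buchberger's algorithm.
f_1 = -2*a - b - 3, LT = a.
f_2 = 2*a*b - 3*a + 11*b - 13, LT = a*b.

S(f_1,f_2): lcm = a*b. S = 3/2*a + 1/2*b**2 - 4*b + 13/2.
  reduce S modulo (f_1, f_2):
  remainder 1/2*b**2 - 19/4*b + 17/4 ≠ 0; add h_3 = 1/2*b**2 - 19/4*b + 17/4 to the basis.

The other S-polynomials (S(f_1,h_3), S(f_2,h_3)) all reduce to 0 modulo the current basis, so we have a Gröbner basis.
Inter-reduce: drop elements whose leading term is divisible by another's, tail-reduce, and make monic.
Reduced Gröbner basis: {a + 1/2*b + 3/2, b**2 - 19/2*b + 17/2}.

Since the basis is lex-ordered, b**2 - 19/2*b + 17/2 is univariate in b. Its roots are {1, 17/2}. Back-substituting each root into the other basis elements fixes the other coordinates.
  b = 1: the earlier basis element becomes a + 2 = 0, giving a = -2 — point (-2, 1).
  b = 17/2: the earlier basis element becomes a + 23/4 = 0, giving a = -23/4 — point (-23/4, 17/2).

{(-2, 1), (-23/4, 17/2)}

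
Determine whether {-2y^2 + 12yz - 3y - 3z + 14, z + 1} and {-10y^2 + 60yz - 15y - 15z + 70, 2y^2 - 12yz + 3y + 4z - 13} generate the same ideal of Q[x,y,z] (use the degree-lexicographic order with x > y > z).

For a fixed monomial order, each ideal has a unique reduced Gröbner basis; comparing bases decides equality.
Buchberger on the first generating set:
f_1 = -2y^2 + 12yz - 3y - 3z + 14, LT = y^2.
f_2 = z + 1, LT = z.

The S-polynomials (S(f_1,f_2)) all reduce to 0 modulo the current basis, so we have a Gröbner basis.
Inter-reduce: drop elements whose leading term is divisible by another's, tail-reduce, and make monic.
Reduced Gröbner basis: {y^2 + 15/2y - 17/2, z + 1}.

Buchberger on the second generating set:
h_1 = -10y^2 + 60yz - 15y - 15z + 70, LT = y^2.
h_2 = 2y^2 - 12yz + 3y + 4z - 13, LT = y^2.

S(h_1,h_2): lcm = y^2. S = -1/2z - 1/2.
  leading term z: no divisor's leading term divides it; move -1/2z to the remainder.
  leading term 1: no divisor's leading term divides it; move -1/2 to the remainder.
  remainder -1/2z - 1/2 ≠ 0; add k_3 = -1/2z - 1/2 to the basis.

The other S-polynomials (S(h_1,k_3), S(h_2,k_3)) all reduce to 0 modulo the current basis, so we have a Gröbner basis.
Inter-reduce: drop elements whose leading term is divisible by another's, tail-reduce, and make monic.
Reduced Gröbner basis: {y^2 + 15/2y - 17/2, z + 1}.

Same reduced basis, so the two generating sets span the same ideal.
The choice of monomial ordering does not affect the verdict — as long as both bases are computed under the same ordering, their equality decides ideal equality.

Yes, the ideals are equal.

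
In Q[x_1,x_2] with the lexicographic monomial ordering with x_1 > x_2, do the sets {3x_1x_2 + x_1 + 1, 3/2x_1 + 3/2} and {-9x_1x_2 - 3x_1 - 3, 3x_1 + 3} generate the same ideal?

Yes, the ideals are equal.

Since reduced Gröbner bases are canonical representatives of ideals under a given ordering, it suffices to compute and compare them.
Buchberger on the first generating set:
f_1 = 3x_1x_2 + x_1 + 1, LT = x_1x_2.
f_2 = 3/2x_1 + 3/2, LT = x_1.

S(f_1,f_2): lcm = x_1x_2. S = 1/3x_1 - x_2 + 1/3.
  reduce S modulo (f_1, f_2):
  remainder -x_2 ≠ 0; add g_3 = -x_2 to the basis.

The other S-polynomials (S(f_1,g_3), S(f_2,g_3)) all reduce to 0 modulo the current basis, so we have a Gröbner basis.
Inter-reduce: drop elements whose leading term is divisible by another's, tail-reduce, and make monic.
Reduced Gröbner basis: {x_1 + 1, x_2}.

Buchberger on the second generating set:
h_1 = -9x_1x_2 - 3x_1 - 3, LT = x_1x_2.
h_2 = 3x_1 + 3, LT = x_1.

S(h_1,h_2): lcm = x_1x_2. S = 1/3x_1 - x_2 + 1/3.
  reduce S modulo (h_1, h_2):
  remainder -x_2 ≠ 0; add k_3 = -x_2 to the basis.

The other S-polynomials (S(h_1,k_3), S(h_2,k_3)) all reduce to 0 modulo the current basis, so we have a Gröbner basis.
Inter-reduce: drop elements whose leading term is divisible by another's, tail-reduce, and make monic.
Reduced Gröbner basis: {x_1 + 1, x_2}.

The two bases agree; hence the ideals are identical.
The same test decides containment: I ⊆ J iff every generator of I reduces to 0 modulo a Gröbner basis of J.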